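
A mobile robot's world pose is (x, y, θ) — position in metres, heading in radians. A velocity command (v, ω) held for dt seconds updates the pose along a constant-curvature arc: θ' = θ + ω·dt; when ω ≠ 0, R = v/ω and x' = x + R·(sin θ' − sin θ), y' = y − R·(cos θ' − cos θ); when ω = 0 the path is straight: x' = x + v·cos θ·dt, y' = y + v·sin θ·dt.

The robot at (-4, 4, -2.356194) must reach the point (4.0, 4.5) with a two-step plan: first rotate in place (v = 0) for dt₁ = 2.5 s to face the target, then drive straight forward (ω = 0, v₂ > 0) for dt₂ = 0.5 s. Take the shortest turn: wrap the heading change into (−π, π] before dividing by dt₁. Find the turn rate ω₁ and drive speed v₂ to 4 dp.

heading to target = atan2(4.5−4, 4−-4) = 0.0624
Δθ = wrap(0.0624 − -2.3562) = 2.4186; ω₁ = Δθ/dt₁ = 0.9674
distance = √((4−-4)² + (4.5−4)²) = 8.0156; v₂ = distance/dt₂ = 16.0312

ω₁ = 0.9674, v₂ = 16.0312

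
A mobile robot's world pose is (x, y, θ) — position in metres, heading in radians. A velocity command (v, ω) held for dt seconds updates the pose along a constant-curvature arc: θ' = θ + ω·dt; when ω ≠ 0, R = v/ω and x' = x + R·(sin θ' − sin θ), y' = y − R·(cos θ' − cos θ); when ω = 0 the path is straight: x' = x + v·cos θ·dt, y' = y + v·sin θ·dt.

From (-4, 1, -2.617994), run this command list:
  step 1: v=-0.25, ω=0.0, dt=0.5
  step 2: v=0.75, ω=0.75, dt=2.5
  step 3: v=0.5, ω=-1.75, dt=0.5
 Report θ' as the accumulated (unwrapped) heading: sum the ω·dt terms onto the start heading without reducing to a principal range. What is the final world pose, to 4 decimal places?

step 1: θ'=-2.6180 (straight) → pose (-3.8917, 1.0625, -2.6180)
step 2: θ'=-0.7430 (R=1.0000) → pose (-4.0682, -0.5400, -0.7430)
step 3: θ'=-1.6180 (R=-0.2857) → pose (-3.9761, -0.7639, -1.6180)

(-3.9761, -0.7639, -1.6180)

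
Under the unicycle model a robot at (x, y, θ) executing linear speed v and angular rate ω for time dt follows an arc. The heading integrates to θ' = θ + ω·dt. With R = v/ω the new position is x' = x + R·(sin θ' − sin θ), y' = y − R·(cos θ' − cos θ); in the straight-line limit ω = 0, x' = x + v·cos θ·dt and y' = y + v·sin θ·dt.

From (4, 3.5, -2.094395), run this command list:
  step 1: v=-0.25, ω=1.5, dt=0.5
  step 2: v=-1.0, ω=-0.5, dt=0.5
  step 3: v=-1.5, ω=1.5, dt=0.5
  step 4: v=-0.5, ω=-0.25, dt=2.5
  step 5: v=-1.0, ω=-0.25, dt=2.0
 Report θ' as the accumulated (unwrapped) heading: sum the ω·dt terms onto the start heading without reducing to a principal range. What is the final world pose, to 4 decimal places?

step 1: θ'=-1.3444 (R=-0.1667) → pose (4.0181, 3.6207, -1.3444)
step 2: θ'=-1.5944 (R=2.0000) → pose (3.9676, 4.1169, -1.5944)
step 3: θ'=-0.8444 (R=-1.0000) → pose (3.7154, 4.8047, -0.8444)
step 4: θ'=-1.4694 (R=2.0000) → pose (3.2209, 5.9306, -1.4694)
step 5: θ'=-1.9694 (R=4.0000) → pose (3.5139, 7.8880, -1.9694)

(3.5139, 7.8880, -1.9694)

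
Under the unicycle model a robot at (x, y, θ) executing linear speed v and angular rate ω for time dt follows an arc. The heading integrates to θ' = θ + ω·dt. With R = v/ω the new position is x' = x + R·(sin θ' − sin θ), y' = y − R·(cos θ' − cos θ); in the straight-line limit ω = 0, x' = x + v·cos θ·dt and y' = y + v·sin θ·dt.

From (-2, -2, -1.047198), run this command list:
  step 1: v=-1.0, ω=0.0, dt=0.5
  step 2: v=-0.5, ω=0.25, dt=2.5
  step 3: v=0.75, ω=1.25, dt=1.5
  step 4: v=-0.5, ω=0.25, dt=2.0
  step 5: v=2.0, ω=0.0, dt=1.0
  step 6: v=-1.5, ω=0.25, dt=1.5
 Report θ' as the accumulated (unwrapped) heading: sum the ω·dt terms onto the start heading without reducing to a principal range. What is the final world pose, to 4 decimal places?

step 1: θ'=-1.0472 (straight) → pose (-2.2500, -1.5670, -1.0472)
step 2: θ'=-0.4222 (R=-2.0000) → pose (-3.1625, -0.7426, -0.4222)
step 3: θ'=1.4528 (R=0.6000) → pose (-2.3208, -0.2659, 1.4528)
step 4: θ'=1.9528 (R=-2.0000) → pose (-2.1906, -1.2469, 1.9528)
step 5: θ'=1.9528 (straight) → pose (-2.9361, 0.6089, 1.9528)
step 6: θ'=2.3278 (R=-6.0000) → pose (-1.7300, -1.2749, 2.3278)

(-1.7300, -1.2749, 2.3278)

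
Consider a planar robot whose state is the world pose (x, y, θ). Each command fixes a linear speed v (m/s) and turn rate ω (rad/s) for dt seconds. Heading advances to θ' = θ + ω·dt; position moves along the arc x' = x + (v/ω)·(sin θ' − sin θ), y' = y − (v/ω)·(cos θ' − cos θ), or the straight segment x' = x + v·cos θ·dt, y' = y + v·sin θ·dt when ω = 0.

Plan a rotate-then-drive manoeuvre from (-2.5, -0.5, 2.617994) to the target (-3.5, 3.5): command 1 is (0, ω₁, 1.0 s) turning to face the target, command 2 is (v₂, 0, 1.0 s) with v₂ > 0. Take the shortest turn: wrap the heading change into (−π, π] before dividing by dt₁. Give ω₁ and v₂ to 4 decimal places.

heading to target = atan2(3.5−-0.5, -3.5−-2.5) = 1.8158
Δθ = wrap(1.8158 − 2.6180) = -0.8022; ω₁ = Δθ/dt₁ = -0.8022
distance = √((-3.5−-2.5)² + (3.5−-0.5)²) = 4.1231; v₂ = distance/dt₂ = 4.1231

ω₁ = -0.8022, v₂ = 4.1231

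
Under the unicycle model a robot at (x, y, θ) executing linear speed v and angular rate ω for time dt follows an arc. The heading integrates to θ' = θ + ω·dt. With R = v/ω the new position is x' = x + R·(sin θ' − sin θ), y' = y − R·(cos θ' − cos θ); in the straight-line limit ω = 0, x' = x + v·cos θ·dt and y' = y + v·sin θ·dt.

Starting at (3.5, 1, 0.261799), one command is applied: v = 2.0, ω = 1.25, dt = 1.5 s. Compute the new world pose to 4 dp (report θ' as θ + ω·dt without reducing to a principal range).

(4.4364, 3.4035, 2.1368)

θ' = 0.2618 + 1.25·1.5 = 2.1368
R = v/ω = 2.0/1.25 = 1.6000
x' = 3.5 + 1.6000·(sin 2.1368 − sin 0.2618) = 4.4364
y' = 1 − 1.6000·(cos 2.1368 − cos 0.2618) = 3.4035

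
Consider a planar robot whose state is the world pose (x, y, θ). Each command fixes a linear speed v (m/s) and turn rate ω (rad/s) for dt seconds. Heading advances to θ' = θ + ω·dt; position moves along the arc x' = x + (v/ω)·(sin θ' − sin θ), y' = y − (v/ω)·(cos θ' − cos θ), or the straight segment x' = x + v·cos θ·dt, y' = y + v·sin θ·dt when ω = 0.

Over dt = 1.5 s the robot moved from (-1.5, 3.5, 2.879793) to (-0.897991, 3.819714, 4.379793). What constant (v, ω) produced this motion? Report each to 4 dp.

Δθ = 4.379793 − 2.879793 = 1.500000
ω = Δθ/dt = 1.500000/1.5 = 1.0000
R = Δx/(sin θ' − sin θ) = -0.5000
v = R·ω = -0.5000·1.0000 = -0.5000

v = -0.5000, ω = 1.0000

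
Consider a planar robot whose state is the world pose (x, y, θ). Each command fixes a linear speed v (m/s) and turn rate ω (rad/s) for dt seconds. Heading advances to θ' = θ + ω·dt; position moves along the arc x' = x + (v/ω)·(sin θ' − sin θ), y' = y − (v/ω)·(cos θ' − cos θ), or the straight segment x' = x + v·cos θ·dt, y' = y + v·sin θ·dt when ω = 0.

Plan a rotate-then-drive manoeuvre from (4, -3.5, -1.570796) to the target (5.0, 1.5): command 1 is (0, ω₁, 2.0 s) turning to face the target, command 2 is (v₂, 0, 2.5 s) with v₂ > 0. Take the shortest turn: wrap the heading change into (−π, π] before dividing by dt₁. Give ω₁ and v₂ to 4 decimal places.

heading to target = atan2(1.5−-3.5, 5−4) = 1.3734
Δθ = wrap(1.3734 − -1.5708) = 2.9442; ω₁ = Δθ/dt₁ = 1.4721
distance = √((5−4)² + (1.5−-3.5)²) = 5.0990; v₂ = distance/dt₂ = 2.0396

ω₁ = 1.4721, v₂ = 2.0396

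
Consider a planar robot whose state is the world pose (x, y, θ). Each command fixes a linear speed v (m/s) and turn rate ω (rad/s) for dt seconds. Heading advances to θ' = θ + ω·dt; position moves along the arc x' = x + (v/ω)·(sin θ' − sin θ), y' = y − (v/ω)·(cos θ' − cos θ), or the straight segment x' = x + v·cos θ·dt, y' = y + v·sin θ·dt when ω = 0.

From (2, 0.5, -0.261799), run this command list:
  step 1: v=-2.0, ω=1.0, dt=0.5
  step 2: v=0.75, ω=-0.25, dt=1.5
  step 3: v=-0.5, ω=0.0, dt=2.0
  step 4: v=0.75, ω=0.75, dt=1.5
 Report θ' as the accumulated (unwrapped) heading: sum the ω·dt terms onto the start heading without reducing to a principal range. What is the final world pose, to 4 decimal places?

step 1: θ'=0.2382 (R=-2.0000) → pose (1.0105, 0.5117, 0.2382)
step 2: θ'=-0.1368 (R=-3.0000) → pose (2.1274, 0.5684, -0.1368)
step 3: θ'=-0.1368 (straight) → pose (1.1368, 0.7047, -0.1368)
step 4: θ'=0.9882 (R=1.0000) → pose (2.1082, 1.1452, 0.9882)

(2.1082, 1.1452, 0.9882)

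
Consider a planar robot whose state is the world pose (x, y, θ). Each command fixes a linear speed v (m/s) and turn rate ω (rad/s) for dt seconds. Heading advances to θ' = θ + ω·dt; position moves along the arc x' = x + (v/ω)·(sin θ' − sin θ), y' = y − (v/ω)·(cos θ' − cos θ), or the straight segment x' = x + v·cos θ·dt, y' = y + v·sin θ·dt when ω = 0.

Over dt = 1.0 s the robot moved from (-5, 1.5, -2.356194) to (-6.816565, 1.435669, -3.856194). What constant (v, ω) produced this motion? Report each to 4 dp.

Δθ = -3.856194 − -2.356194 = -1.500000
ω = Δθ/dt = -1.500000/1.0 = -1.5000
R = Δx/(sin θ' − sin θ) = -1.3333
v = R·ω = -1.3333·-1.5000 = 2.0000

v = 2.0000, ω = -1.5000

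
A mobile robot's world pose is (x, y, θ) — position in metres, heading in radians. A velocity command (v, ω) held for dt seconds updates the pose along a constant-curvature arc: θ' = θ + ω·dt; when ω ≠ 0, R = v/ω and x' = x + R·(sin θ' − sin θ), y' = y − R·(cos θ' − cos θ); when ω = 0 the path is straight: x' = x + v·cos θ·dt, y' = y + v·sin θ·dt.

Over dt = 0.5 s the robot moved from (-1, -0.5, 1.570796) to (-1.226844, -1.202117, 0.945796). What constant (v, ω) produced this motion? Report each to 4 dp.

Δθ = 0.945796 − 1.570796 = -0.625000
ω = Δθ/dt = -0.625000/0.5 = -1.2500
R = −Δy/(cos θ' − cos θ) = 1.2000
v = R·ω = 1.2000·-1.2500 = -1.5000

v = -1.5000, ω = -1.2500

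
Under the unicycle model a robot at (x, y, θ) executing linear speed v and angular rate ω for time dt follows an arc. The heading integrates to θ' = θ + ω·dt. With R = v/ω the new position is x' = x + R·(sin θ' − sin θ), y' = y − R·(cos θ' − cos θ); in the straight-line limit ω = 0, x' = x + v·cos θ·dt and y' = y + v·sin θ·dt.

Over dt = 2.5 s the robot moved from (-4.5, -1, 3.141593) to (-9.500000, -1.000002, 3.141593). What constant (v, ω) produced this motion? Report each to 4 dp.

Δθ = 3.141593 − 3.141593 = 0.000000
ω = Δθ/dt = 0.000000/2.5 = 0.0000
ω = 0 → v = (Δx·cos θ + Δy·sin θ)/dt = 2.0000

v = 2.0000, ω = 0.0000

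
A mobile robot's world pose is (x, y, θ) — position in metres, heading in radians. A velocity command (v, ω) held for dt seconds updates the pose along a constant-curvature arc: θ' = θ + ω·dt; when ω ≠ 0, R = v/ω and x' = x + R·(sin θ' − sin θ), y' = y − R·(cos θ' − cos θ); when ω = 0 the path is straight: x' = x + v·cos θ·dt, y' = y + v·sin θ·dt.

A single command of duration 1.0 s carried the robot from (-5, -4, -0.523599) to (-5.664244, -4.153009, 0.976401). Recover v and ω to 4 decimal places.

Δθ = 0.976401 − -0.523599 = 1.500000
ω = Δθ/dt = 1.500000/1.0 = 1.5000
R = Δx/(sin θ' − sin θ) = -0.5000
v = R·ω = -0.5000·1.5000 = -0.7500

v = -0.7500, ω = 1.5000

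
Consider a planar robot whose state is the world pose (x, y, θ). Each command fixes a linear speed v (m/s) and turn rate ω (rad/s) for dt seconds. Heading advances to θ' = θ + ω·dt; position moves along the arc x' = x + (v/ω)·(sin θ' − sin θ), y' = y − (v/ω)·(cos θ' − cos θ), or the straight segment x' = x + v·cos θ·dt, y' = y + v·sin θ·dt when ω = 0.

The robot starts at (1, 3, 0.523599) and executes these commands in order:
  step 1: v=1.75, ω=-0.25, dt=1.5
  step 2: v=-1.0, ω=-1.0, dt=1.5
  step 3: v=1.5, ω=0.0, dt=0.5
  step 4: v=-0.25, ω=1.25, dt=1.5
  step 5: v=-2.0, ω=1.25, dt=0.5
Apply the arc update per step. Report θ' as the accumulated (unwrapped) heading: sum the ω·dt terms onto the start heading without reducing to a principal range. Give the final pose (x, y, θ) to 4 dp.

(1.5481, 3.2997, 1.1486)

step 1: θ'=0.1486 (R=-7.0000) → pose (3.4636, 3.8607, 0.1486)
step 2: θ'=-1.3514 (R=1.0000) → pose (2.3396, 4.6320, -1.3514)
step 3: θ'=-1.3514 (straight) → pose (2.5028, 3.9000, -1.3514)
step 4: θ'=0.5236 (R=-0.2000) → pose (2.2076, 4.0297, 0.5236)
step 5: θ'=1.1486 (R=-1.6000) → pose (1.5481, 3.2997, 1.1486)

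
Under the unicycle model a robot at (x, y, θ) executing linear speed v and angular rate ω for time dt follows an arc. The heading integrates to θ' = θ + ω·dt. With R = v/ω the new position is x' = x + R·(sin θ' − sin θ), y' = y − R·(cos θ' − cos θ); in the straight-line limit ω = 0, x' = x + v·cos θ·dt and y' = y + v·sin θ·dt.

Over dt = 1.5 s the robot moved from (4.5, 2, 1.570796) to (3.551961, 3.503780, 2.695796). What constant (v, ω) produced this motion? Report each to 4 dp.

Δθ = 2.695796 − 1.570796 = 1.125000
ω = Δθ/dt = 1.125000/1.5 = 0.7500
R = −Δy/(cos θ' − cos θ) = 1.6667
v = R·ω = 1.6667·0.7500 = 1.2500

v = 1.2500, ω = 0.7500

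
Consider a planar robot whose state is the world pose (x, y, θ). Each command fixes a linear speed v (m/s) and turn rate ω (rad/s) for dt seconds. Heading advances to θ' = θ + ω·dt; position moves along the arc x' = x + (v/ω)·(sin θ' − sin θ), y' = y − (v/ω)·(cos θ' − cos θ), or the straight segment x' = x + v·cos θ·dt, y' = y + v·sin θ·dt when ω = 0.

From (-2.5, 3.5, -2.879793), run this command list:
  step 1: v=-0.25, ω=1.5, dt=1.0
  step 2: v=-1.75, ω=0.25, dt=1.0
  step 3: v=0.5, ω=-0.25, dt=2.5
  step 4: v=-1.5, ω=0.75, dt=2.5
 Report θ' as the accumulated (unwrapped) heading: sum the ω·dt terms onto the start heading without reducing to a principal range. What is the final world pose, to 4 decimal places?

step 1: θ'=-1.3798 (R=-0.1667) → pose (-2.3795, 3.6926, -1.3798)
step 2: θ'=-1.1298 (R=-7.0000) → pose (-2.9219, 5.3516, -1.1298)
step 3: θ'=-1.7548 (R=-2.0000) → pose (-2.7643, 4.1320, -1.7548)
step 4: θ'=0.1202 (R=-2.0000) → pose (-4.9704, 6.4835, 0.1202)

(-4.9704, 6.4835, 0.1202)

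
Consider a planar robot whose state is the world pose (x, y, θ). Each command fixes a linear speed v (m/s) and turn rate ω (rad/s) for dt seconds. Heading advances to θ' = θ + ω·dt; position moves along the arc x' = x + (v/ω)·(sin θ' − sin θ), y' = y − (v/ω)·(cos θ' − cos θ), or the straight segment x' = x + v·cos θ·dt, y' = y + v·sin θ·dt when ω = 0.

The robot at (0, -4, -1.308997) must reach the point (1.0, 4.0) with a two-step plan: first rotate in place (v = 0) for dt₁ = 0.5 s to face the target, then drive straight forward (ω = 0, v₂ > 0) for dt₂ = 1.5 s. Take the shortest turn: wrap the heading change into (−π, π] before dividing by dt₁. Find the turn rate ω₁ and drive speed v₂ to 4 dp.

ω₁ = 5.5109, v₂ = 5.3748

heading to target = atan2(4−-4, 1−0) = 1.4464
Δθ = wrap(1.4464 − -1.3090) = 2.7554; ω₁ = Δθ/dt₁ = 5.5109
distance = √((1−0)² + (4−-4)²) = 8.0623; v₂ = distance/dt₂ = 5.3748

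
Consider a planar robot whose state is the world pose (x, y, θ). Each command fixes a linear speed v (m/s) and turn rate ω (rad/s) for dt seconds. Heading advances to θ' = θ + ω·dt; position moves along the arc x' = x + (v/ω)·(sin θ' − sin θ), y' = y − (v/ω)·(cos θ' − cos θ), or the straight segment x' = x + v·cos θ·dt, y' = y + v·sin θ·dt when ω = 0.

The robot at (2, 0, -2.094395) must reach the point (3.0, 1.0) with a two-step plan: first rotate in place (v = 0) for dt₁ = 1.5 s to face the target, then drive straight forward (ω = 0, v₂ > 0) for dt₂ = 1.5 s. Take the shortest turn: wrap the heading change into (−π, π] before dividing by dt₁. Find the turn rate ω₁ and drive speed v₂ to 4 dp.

ω₁ = 1.9199, v₂ = 0.9428

heading to target = atan2(1−0, 3−2) = 0.7854
Δθ = wrap(0.7854 − -2.0944) = 2.8798; ω₁ = Δθ/dt₁ = 1.9199
distance = √((3−2)² + (1−0)²) = 1.4142; v₂ = distance/dt₂ = 0.9428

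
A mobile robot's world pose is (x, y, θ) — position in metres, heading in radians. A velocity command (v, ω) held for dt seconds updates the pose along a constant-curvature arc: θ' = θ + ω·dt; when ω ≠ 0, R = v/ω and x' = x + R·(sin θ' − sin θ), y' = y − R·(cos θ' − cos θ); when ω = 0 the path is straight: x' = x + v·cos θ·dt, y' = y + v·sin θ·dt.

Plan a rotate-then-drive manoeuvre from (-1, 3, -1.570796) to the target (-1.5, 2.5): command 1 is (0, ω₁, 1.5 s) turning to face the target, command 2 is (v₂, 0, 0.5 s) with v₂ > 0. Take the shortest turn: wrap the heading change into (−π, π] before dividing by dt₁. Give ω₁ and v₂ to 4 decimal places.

heading to target = atan2(2.5−3, -1.5−-1) = -2.3562
Δθ = wrap(-2.3562 − -1.5708) = -0.7854; ω₁ = Δθ/dt₁ = -0.5236
distance = √((-1.5−-1)² + (2.5−3)²) = 0.7071; v₂ = distance/dt₂ = 1.4142

ω₁ = -0.5236, v₂ = 1.4142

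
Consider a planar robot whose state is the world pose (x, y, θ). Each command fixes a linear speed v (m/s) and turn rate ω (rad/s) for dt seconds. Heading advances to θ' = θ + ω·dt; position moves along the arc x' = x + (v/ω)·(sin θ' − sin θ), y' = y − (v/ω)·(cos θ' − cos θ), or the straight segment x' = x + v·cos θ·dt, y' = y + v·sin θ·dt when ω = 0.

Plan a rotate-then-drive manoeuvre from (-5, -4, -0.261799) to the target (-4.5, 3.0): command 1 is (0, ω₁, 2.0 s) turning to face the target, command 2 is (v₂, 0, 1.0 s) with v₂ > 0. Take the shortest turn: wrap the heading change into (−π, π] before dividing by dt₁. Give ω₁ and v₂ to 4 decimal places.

ω₁ = 0.8806, v₂ = 7.0178

heading to target = atan2(3−-4, -4.5−-5) = 1.4995
Δθ = wrap(1.4995 − -0.2618) = 1.7613; ω₁ = Δθ/dt₁ = 0.8806
distance = √((-4.5−-5)² + (3−-4)²) = 7.0178; v₂ = distance/dt₂ = 7.0178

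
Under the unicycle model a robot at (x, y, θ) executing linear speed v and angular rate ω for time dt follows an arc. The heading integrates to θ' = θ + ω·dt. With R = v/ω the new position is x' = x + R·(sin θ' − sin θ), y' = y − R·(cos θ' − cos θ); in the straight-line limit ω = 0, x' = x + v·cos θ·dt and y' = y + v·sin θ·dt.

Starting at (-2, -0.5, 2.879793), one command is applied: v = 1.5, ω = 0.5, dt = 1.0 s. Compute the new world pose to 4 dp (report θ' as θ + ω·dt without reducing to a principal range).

(-3.4843, -0.4825, 3.3798)

θ' = 2.8798 + 0.5·1.0 = 3.3798
R = v/ω = 1.5/0.5 = 3.0000
x' = -2 + 3.0000·(sin 3.3798 − sin 2.8798) = -3.4843
y' = -0.5 − 3.0000·(cos 3.3798 − cos 2.8798) = -0.4825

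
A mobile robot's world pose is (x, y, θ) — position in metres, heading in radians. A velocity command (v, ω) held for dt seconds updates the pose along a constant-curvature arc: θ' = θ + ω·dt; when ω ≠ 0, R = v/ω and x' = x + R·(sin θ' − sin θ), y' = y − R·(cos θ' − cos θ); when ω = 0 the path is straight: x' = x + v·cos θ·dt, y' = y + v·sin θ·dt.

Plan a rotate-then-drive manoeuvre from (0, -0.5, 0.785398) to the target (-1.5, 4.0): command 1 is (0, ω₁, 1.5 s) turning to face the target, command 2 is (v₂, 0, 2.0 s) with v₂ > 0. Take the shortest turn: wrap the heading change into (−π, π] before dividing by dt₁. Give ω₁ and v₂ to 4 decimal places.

ω₁ = 0.7381, v₂ = 2.3717

heading to target = atan2(4−-0.5, -1.5−0) = 1.8925
Δθ = wrap(1.8925 − 0.7854) = 1.1071; ω₁ = Δθ/dt₁ = 0.7381
distance = √((-1.5−0)² + (4−-0.5)²) = 4.7434; v₂ = distance/dt₂ = 2.3717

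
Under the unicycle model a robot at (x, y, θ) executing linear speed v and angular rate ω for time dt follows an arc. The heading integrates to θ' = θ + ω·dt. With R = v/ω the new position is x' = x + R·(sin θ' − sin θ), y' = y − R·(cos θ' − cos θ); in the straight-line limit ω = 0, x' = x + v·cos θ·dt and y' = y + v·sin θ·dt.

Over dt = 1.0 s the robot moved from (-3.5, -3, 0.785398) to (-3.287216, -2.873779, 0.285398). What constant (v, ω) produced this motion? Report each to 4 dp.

Δθ = 0.285398 − 0.785398 = -0.500000
ω = Δθ/dt = -0.500000/1.0 = -0.5000
R = Δx/(sin θ' − sin θ) = -0.5000
v = R·ω = -0.5000·-0.5000 = 0.2500

v = 0.2500, ω = -0.5000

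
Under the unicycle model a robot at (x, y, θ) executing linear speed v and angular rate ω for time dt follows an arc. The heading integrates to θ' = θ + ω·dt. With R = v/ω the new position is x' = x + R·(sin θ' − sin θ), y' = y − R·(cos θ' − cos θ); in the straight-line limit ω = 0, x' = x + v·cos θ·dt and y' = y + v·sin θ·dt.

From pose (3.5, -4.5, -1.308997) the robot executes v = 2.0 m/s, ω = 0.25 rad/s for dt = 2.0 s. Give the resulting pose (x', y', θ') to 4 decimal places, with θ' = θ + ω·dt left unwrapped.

(5.4386, -7.9512, -0.8090)

θ' = -1.3090 + 0.25·2.0 = -0.8090
R = v/ω = 2.0/0.25 = 8.0000
x' = 3.5 + 8.0000·(sin -0.8090 − sin -1.3090) = 5.4386
y' = -4.5 − 8.0000·(cos -0.8090 − cos -1.3090) = -7.9512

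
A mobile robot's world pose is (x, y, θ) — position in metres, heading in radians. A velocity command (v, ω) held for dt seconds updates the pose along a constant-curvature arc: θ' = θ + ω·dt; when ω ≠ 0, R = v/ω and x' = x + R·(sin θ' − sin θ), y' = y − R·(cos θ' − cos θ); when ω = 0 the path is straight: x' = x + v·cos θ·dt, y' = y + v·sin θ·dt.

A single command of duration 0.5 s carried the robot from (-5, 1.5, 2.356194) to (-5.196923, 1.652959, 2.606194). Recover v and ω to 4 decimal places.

Δθ = 2.606194 − 2.356194 = 0.250000
ω = Δθ/dt = 0.250000/0.5 = 0.5000
R = Δx/(sin θ' − sin θ) = 1.0000
v = R·ω = 1.0000·0.5000 = 0.5000

v = 0.5000, ω = 0.5000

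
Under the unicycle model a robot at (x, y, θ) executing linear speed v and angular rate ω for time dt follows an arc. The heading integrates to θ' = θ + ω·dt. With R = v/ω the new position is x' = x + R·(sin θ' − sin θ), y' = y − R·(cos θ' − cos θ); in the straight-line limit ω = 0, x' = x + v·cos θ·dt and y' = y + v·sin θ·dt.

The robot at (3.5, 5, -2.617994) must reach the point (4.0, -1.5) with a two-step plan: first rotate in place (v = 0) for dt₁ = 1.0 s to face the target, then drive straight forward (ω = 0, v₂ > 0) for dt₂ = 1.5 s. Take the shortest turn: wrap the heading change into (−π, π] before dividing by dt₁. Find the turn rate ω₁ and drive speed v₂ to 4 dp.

ω₁ = 1.1240, v₂ = 4.3461

heading to target = atan2(-1.5−5, 4−3.5) = -1.4940
Δθ = wrap(-1.4940 − -2.6180) = 1.1240; ω₁ = Δθ/dt₁ = 1.1240
distance = √((4−3.5)² + (-1.5−5)²) = 6.5192; v₂ = distance/dt₂ = 4.3461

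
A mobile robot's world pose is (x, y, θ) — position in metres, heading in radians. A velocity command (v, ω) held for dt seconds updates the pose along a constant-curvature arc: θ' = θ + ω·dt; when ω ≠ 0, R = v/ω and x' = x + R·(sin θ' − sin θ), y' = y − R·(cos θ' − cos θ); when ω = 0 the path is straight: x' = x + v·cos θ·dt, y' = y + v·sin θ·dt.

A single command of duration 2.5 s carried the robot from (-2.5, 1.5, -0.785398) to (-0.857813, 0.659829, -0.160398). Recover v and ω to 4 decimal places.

Δθ = -0.160398 − -0.785398 = 0.625000
ω = Δθ/dt = 0.625000/2.5 = 0.2500
R = Δx/(sin θ' − sin θ) = 3.0000
v = R·ω = 3.0000·0.2500 = 0.7500

v = 0.7500, ω = 0.2500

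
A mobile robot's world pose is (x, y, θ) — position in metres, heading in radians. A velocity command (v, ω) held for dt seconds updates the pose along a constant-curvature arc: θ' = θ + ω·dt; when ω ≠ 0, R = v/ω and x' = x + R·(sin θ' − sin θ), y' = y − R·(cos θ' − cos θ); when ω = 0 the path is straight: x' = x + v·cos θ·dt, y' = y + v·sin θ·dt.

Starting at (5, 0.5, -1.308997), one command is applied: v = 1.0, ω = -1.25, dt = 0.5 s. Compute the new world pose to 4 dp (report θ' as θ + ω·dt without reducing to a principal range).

θ' = -1.3090 + -1.25·0.5 = -1.9340
R = v/ω = 1.0/-1.25 = -0.8000
x' = 5 + -0.8000·(sin -1.9340 − sin -1.3090) = 4.9751
y' = 0.5 − -0.8000·(cos -1.9340 − cos -1.3090) = 0.0087

(4.9751, 0.0087, -1.9340)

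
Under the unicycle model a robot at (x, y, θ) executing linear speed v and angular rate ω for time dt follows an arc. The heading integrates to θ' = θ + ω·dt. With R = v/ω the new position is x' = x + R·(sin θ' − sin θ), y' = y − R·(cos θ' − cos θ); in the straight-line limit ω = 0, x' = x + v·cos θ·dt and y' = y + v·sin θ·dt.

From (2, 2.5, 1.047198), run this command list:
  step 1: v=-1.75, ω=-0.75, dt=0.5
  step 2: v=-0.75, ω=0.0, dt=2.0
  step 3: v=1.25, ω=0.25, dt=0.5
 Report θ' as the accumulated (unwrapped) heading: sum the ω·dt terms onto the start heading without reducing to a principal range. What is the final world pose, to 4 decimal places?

(0.7220, 1.3256, 0.7972)

step 1: θ'=0.6722 (R=2.3333) → pose (1.4323, 1.8409, 0.6722)
step 2: θ'=0.6722 (straight) → pose (0.2586, 0.9069, 0.6722)
step 3: θ'=0.7972 (R=5.0000) → pose (0.7220, 1.3256, 0.7972)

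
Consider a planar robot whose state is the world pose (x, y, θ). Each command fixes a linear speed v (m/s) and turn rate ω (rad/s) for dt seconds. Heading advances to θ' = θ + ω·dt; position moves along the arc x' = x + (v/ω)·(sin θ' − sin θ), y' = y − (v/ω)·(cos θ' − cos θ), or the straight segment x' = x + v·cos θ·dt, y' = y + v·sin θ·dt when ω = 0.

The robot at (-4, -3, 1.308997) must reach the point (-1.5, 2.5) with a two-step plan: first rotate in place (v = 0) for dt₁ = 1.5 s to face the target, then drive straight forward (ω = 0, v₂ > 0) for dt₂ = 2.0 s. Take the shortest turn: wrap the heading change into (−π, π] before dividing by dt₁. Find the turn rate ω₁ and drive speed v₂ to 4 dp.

heading to target = atan2(2.5−-3, -1.5−-4) = 1.1442
Δθ = wrap(1.1442 − 1.3090) = -0.1648; ω₁ = Δθ/dt₁ = -0.1099
distance = √((-1.5−-4)² + (2.5−-3)²) = 6.0415; v₂ = distance/dt₂ = 3.0208

ω₁ = -0.1099, v₂ = 3.0208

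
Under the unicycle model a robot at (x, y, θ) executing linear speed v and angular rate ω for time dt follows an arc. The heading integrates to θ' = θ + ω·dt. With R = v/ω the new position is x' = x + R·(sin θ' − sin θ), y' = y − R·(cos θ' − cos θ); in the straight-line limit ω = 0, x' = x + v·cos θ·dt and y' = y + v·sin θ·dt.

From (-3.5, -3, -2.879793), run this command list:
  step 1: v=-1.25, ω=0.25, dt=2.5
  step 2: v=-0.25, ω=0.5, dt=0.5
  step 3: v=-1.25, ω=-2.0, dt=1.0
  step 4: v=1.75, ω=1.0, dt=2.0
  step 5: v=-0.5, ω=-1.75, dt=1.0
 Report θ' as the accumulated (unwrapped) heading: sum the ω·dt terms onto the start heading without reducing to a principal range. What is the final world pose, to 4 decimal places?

(-2.3047, -1.3688, -3.7548)

step 1: θ'=-2.2548 (R=-5.0000) → pose (-0.9188, -1.3298, -2.2548)
step 2: θ'=-2.0048 (R=-0.5000) → pose (-0.8527, -1.2242, -2.0048)
step 3: θ'=-4.0048 (R=0.6250) → pose (0.1893, -1.0807, -4.0048)
step 4: θ'=-2.0048 (R=1.7500) → pose (-2.7283, -1.4823, -2.0048)
step 5: θ'=-3.7548 (R=0.2857) → pose (-2.3047, -1.3688, -3.7548)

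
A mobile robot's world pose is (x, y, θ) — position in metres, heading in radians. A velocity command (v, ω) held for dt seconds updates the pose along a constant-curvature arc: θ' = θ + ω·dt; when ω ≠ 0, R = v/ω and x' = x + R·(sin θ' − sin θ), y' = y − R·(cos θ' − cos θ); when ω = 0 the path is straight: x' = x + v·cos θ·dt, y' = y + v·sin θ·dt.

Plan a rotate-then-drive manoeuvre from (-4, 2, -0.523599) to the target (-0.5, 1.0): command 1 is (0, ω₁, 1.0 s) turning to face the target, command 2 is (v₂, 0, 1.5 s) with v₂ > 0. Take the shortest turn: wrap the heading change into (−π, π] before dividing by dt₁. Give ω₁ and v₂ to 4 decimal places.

heading to target = atan2(1−2, -0.5−-4) = -0.2783
Δθ = wrap(-0.2783 − -0.5236) = 0.2453; ω₁ = Δθ/dt₁ = 0.2453
distance = √((-0.5−-4)² + (1−2)²) = 3.6401; v₂ = distance/dt₂ = 2.4267

ω₁ = 0.2453, v₂ = 2.4267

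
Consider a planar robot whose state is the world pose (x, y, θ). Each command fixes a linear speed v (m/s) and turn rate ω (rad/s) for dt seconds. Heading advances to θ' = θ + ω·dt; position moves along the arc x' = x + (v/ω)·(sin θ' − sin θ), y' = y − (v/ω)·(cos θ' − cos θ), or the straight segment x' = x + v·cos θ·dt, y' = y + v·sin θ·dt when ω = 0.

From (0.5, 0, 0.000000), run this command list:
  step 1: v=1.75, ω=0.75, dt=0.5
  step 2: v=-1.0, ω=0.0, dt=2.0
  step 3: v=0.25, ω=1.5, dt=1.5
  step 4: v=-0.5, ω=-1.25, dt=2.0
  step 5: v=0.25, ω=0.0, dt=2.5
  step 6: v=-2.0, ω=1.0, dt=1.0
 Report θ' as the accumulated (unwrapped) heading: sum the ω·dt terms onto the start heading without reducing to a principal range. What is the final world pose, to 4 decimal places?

(-1.5679, -2.0592, 1.1250)

step 1: θ'=0.3750 (R=2.3333) → pose (1.3546, 0.1621, 0.3750)
step 2: θ'=0.3750 (straight) → pose (-0.5064, -0.5704, 0.3750)
step 3: θ'=2.6250 (R=0.1667) → pose (-0.4851, -0.2704, 2.6250)
step 4: θ'=0.1250 (R=0.4000) → pose (-0.6328, -1.0151, 0.1250)
step 5: θ'=0.1250 (straight) → pose (-0.0127, -0.9372, 0.1250)
step 6: θ'=1.1250 (R=-2.0000) → pose (-1.5679, -2.0592, 1.1250)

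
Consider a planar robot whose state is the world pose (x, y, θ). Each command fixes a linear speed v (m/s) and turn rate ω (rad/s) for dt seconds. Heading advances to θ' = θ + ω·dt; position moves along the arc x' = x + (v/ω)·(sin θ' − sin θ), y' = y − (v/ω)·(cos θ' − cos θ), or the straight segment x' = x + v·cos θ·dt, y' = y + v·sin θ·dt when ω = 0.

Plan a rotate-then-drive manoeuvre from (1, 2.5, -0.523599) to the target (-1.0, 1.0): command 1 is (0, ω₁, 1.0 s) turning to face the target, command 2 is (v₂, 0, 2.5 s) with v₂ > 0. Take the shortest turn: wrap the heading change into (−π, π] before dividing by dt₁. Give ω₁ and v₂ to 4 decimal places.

heading to target = atan2(1−2.5, -1−1) = -2.4981
Δθ = wrap(-2.4981 − -0.5236) = -1.9745; ω₁ = Δθ/dt₁ = -1.9745
distance = √((-1−1)² + (1−2.5)²) = 2.5000; v₂ = distance/dt₂ = 1.0000

ω₁ = -1.9745, v₂ = 1.0000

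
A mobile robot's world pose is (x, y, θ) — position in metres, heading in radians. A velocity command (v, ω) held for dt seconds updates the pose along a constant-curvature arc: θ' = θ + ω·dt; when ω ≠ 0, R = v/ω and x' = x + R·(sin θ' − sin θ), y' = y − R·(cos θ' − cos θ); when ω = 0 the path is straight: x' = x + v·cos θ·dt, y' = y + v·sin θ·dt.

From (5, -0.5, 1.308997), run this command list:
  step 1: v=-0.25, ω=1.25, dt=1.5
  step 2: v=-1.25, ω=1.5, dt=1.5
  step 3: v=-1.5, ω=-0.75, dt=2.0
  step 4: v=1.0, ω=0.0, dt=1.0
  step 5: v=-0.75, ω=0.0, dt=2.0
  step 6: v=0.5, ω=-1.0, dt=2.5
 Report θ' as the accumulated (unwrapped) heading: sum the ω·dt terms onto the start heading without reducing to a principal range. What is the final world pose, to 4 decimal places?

(5.3691, 4.1322, 1.4340)

step 1: θ'=3.1840 (R=-0.2000) → pose (5.2017, -0.7516, 3.1840)
step 2: θ'=5.4340 (R=-0.8333) → pose (5.7920, 0.6315, 5.4340)
step 3: θ'=3.9340 (R=2.0000) → pose (5.8694, 3.3570, 3.9340)
step 4: θ'=3.9340 (straight) → pose (5.1672, 2.6449, 3.9340)
step 5: θ'=3.9340 (straight) → pose (6.2204, 3.7130, 3.9340)
step 6: θ'=1.4340 (R=-0.5000) → pose (5.3691, 4.1322, 1.4340)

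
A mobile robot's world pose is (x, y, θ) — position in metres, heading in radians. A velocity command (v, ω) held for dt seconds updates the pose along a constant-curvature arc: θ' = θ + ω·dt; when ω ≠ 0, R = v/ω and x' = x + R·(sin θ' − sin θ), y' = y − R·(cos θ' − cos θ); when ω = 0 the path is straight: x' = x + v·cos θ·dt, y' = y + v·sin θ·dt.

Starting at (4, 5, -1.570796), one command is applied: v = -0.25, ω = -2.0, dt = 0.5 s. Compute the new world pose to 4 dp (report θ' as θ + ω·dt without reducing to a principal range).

θ' = -1.5708 + -2.0·0.5 = -2.5708
R = v/ω = -0.25/-2.0 = 0.1250
x' = 4 + 0.1250·(sin -2.5708 − sin -1.5708) = 4.0575
y' = 5 − 0.1250·(cos -2.5708 − cos -1.5708) = 5.1052

(4.0575, 5.1052, -2.5708)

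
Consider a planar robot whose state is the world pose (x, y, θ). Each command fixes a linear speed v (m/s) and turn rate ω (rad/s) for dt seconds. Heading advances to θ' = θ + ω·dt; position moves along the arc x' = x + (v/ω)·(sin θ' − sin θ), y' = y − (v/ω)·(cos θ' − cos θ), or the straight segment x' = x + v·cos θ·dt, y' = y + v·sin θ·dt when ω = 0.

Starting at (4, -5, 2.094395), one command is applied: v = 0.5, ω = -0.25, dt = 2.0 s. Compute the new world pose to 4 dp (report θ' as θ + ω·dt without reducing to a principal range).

θ' = 2.0944 + -0.25·2.0 = 1.5944
R = v/ω = 0.5/-0.25 = -2.0000
x' = 4 + -2.0000·(sin 1.5944 − sin 2.0944) = 3.7326
y' = -5 − -2.0000·(cos 1.5944 − cos 2.0944) = -4.0472

(3.7326, -4.0472, 1.5944)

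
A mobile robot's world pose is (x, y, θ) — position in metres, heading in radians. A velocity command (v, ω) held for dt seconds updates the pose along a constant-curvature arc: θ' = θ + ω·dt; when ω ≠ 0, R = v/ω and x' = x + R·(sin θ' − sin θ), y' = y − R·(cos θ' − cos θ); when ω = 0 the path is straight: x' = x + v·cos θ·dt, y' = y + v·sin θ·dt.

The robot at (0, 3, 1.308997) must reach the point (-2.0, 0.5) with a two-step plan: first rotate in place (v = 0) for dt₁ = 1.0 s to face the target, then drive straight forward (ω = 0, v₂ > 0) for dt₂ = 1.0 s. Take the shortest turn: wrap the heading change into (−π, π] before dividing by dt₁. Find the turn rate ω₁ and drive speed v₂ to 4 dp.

heading to target = atan2(0.5−3, -2−0) = -2.2455
Δθ = wrap(-2.2455 − 1.3090) = 2.7287; ω₁ = Δθ/dt₁ = 2.7287
distance = √((-2−0)² + (0.5−3)²) = 3.2016; v₂ = distance/dt₂ = 3.2016

ω₁ = 2.7287, v₂ = 3.2016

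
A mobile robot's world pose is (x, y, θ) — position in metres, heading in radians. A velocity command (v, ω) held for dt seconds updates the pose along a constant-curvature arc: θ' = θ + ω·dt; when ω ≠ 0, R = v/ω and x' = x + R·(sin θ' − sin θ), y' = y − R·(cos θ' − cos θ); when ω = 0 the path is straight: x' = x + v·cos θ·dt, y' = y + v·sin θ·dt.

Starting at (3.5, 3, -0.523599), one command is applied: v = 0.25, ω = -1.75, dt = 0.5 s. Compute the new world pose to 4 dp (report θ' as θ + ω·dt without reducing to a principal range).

(3.5693, 2.9008, -1.3986)

θ' = -0.5236 + -1.75·0.5 = -1.3986
R = v/ω = 0.25/-1.75 = -0.1429
x' = 3.5 + -0.1429·(sin -1.3986 − sin -0.5236) = 3.5693
y' = 3 − -0.1429·(cos -1.3986 − cos -0.5236) = 2.9008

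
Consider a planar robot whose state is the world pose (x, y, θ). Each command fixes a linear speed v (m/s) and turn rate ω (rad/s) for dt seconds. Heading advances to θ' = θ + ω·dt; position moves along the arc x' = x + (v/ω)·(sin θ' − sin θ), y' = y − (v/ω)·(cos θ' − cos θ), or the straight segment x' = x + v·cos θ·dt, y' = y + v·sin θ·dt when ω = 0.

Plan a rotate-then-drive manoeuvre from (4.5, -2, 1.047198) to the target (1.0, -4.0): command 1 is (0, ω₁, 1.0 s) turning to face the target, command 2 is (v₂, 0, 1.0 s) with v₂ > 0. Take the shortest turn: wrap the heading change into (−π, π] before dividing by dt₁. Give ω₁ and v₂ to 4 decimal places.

heading to target = atan2(-4−-2, 1−4.5) = -2.6224
Δθ = wrap(-2.6224 − 1.0472) = 2.6135; ω₁ = Δθ/dt₁ = 2.6135
distance = √((1−4.5)² + (-4−-2)²) = 4.0311; v₂ = distance/dt₂ = 4.0311

ω₁ = 2.6135, v₂ = 4.0311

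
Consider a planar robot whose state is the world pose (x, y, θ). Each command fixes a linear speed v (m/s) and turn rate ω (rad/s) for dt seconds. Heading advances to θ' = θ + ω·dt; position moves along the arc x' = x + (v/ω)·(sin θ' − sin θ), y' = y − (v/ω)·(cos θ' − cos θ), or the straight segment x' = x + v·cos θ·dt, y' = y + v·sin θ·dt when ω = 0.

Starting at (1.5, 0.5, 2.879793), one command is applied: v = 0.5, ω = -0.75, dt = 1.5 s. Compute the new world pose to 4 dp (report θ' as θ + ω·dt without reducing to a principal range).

θ' = 2.8798 + -0.75·1.5 = 1.7548
R = v/ω = 0.5/-0.75 = -0.6667
x' = 1.5 + -0.6667·(sin 1.7548 − sin 2.8798) = 1.0171
y' = 0.5 − -0.6667·(cos 1.7548 − cos 2.8798) = 1.0220

(1.0171, 1.0220, 1.7548)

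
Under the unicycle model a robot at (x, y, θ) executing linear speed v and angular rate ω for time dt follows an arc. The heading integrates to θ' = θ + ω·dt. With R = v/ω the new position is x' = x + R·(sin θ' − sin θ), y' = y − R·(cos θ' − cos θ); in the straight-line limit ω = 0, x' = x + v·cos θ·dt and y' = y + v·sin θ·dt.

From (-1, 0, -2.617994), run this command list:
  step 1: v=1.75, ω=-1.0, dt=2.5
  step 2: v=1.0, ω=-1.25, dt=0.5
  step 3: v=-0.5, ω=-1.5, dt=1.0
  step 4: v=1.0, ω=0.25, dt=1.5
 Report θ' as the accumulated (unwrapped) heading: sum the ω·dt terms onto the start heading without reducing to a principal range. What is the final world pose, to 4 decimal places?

(-2.5357, 1.6306, -6.8680)

step 1: θ'=-5.1180 (R=-1.7500) → pose (-3.4830, 2.2061, -5.1180)
step 2: θ'=-5.7430 (R=-0.8000) → pose (-3.1594, 2.5765, -5.7430)
step 3: θ'=-7.2430 (R=0.3333) → pose (-3.6038, 2.6711, -7.2430)
step 4: θ'=-6.8680 (R=4.0000) → pose (-2.5357, 1.6306, -6.8680)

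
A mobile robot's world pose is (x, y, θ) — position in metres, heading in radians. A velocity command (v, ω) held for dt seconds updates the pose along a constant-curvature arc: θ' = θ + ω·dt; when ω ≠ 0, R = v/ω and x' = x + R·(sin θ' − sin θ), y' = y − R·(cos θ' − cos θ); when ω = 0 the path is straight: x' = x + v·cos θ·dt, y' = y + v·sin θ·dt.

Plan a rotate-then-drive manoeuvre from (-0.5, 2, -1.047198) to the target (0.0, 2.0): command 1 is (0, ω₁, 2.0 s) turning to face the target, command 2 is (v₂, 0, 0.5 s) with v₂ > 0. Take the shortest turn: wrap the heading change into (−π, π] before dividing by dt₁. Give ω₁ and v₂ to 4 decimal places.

heading to target = atan2(2−2, 0−-0.5) = 0.0000
Δθ = wrap(0.0000 − -1.0472) = 1.0472; ω₁ = Δθ/dt₁ = 0.5236
distance = √((0−-0.5)² + (2−2)²) = 0.5000; v₂ = distance/dt₂ = 1.0000

ω₁ = 0.5236, v₂ = 1.0000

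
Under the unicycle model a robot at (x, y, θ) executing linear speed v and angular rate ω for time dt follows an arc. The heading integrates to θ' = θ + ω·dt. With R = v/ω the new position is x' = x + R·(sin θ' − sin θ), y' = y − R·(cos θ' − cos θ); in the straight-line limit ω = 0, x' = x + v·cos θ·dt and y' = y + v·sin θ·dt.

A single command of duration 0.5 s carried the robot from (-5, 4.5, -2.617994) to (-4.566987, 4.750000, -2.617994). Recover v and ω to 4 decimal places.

v = -1.0000, ω = 0.0000

Δθ = -2.617994 − -2.617994 = 0.000000
ω = Δθ/dt = 0.000000/0.5 = 0.0000
ω = 0 → v = (Δx·cos θ + Δy·sin θ)/dt = -1.0000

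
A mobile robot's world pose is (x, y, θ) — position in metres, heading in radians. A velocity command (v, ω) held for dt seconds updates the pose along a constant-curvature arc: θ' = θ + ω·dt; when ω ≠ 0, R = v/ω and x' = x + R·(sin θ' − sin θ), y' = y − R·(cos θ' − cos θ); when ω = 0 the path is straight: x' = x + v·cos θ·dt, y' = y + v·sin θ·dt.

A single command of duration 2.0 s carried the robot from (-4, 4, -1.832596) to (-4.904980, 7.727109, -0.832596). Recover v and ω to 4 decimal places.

Δθ = -0.832596 − -1.832596 = 1.000000
ω = Δθ/dt = 1.000000/2.0 = 0.5000
R = −Δy/(cos θ' − cos θ) = -4.0000
v = R·ω = -4.0000·0.5000 = -2.0000

v = -2.0000, ω = 0.5000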